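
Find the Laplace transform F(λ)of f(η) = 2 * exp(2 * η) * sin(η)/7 2/(7 * ((λ - 2)^2 + 1))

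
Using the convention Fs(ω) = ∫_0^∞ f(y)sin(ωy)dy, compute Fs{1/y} pi/2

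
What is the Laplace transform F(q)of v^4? 24/q^5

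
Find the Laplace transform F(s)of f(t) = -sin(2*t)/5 -2/(5*s^2 + 20)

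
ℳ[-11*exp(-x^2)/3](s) -11*gamma(s/2)/6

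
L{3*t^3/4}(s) 9/(2*s^4)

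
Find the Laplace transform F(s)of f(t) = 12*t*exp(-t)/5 12/(5*(s + 1)^2)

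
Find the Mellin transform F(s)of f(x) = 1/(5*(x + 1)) pi*csc(pi*s)/5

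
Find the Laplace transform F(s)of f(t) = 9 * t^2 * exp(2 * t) 18/(s - 2)^3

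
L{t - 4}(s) s^(-2) - 4/s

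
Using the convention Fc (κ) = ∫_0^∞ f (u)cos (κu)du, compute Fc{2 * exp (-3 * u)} 6/ (κ^2 + 9)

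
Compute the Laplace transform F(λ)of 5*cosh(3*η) 5*λ/(λ^2 - 9)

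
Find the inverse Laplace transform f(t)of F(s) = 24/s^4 4*t^3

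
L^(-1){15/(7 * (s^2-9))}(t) 5 * sinh(3 * t)/7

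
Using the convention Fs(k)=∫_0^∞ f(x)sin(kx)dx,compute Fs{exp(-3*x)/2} k/(2*(k^2 + 9))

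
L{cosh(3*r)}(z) z/(z^2 - 9)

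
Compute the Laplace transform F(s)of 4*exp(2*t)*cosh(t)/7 4*(s - 2)/(7*((s - 2)^2-1))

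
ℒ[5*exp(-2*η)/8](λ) 5/(8*(λ + 2))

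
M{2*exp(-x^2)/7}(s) gamma(s/2)/7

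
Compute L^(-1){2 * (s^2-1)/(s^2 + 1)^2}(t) 2 * t * cos(t)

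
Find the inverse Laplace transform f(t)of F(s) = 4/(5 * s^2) 4 * t/5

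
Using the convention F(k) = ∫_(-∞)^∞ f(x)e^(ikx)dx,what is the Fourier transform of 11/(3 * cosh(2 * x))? 11 * pi/(6 * cosh(pi * k/4))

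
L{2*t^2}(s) 4/s^3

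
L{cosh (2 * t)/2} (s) s/ (2 * (s^2 - 4))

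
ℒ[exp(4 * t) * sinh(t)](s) 1/((s - 4)^2 - 1)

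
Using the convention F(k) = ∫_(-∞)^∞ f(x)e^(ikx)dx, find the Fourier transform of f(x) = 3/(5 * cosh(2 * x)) 3 * pi/(10 * cosh(pi * k/4))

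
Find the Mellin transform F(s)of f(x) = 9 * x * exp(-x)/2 9 * gamma(s + 1)/2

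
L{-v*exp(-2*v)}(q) -1/(q + 2)^2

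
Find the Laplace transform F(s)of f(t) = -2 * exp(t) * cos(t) 2 * (1 - s)/((s - 1)^2+1)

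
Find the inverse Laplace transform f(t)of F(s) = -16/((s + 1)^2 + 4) -8*exp(-t)*sin(2*t)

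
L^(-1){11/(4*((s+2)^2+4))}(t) 11*exp(-2*t)*sin(2*t)/8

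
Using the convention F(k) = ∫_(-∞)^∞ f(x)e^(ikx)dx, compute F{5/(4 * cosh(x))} 5 * pi/(4 * cosh(pi * k/2))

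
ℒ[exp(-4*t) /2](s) 1/(2*(s + 4) ) 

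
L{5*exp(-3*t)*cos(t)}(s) 5*(s + 3)/((s + 3)^2 + 1)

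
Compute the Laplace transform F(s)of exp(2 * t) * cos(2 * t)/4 (s - 2)/(4 * ((s - 2)^2 + 4))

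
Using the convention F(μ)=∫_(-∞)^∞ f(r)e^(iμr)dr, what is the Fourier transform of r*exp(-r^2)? I*sqrt(pi)*μ*exp(-μ^2/4)/2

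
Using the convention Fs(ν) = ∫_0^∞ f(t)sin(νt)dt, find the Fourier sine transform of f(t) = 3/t 3 * pi/2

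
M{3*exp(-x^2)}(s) 3*gamma(s/2)/2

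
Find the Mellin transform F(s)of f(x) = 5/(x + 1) 5 * pi * csc(pi * s)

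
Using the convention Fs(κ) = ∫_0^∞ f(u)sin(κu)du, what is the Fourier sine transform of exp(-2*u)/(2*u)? atan(κ/2)/2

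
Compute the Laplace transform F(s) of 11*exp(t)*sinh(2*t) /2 11/((s - 1) ^2-4) 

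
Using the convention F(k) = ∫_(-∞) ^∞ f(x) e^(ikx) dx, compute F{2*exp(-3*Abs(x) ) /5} 12/(5*(k^2+9) ) 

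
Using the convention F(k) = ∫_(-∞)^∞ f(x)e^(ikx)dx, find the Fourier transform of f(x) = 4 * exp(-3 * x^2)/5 4 * sqrt(3) * sqrt(pi) * exp(-k^2/12)/15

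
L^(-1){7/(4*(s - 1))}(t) 7*exp(t)/4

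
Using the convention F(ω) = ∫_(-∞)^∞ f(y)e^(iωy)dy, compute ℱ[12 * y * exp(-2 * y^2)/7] 3 * sqrt(2) * I * sqrt(pi) * ω * exp(-ω^2/8)/14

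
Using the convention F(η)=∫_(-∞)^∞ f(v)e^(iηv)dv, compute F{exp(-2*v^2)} sqrt(2)*sqrt(pi)*exp(-η^2/8)/2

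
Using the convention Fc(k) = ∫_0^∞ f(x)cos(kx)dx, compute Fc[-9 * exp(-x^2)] -9 * sqrt(pi) * exp(-k^2/4)/2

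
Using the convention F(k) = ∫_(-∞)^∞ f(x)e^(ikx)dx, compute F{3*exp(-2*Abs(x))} 12/(k^2 + 4)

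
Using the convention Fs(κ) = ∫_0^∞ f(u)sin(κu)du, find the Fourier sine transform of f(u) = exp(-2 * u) κ/(κ^2 + 4)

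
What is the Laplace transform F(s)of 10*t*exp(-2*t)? 10/(s + 2)^2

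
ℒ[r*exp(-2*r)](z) (z + 2)^(-2)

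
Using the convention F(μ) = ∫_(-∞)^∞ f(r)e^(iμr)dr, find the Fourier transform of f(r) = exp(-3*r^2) sqrt(3)*sqrt(pi)*exp(-μ^2/12)/3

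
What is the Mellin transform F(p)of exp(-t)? gamma(p)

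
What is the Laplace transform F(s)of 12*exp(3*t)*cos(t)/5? 12*(s - 3)/(5*((s - 3)^2+1))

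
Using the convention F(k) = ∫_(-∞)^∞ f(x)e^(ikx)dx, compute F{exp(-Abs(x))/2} 1/(k^2 + 1)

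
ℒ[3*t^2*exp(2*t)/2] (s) 3/(s - 2)^3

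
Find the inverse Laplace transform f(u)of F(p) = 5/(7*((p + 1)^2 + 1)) 5*exp(-u)*sin(u)/7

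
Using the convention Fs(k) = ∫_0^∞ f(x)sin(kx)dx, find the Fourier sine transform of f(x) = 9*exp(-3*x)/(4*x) 9*atan(k/3)/4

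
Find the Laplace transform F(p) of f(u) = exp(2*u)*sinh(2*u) 2/(p*(p - 4) ) 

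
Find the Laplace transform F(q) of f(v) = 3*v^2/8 3/(4*q^3) 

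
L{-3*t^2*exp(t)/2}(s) -3/(s - 1)^3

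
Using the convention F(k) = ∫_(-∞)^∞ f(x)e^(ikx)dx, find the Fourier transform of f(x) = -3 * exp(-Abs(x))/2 -3/(k^2 + 1)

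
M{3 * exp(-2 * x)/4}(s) 3 * gamma(s)/(4 * 2^s)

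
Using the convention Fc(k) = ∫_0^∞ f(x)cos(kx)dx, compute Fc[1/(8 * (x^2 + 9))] pi * exp(-3 * k)/48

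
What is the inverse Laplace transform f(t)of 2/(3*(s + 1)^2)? 2*t*exp(-t)/3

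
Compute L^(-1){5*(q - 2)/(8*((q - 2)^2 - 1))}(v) 5*exp(2*v)*cosh(v)/8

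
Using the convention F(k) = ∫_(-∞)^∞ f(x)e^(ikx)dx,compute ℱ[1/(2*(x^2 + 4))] pi*exp(-2*Abs(k))/4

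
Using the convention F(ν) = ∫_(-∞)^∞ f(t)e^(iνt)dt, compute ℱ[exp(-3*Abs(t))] 6/(ν^2 + 9)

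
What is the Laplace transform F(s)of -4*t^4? -96/s^5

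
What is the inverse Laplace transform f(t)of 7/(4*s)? 7/4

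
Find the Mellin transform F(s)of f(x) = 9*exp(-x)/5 9*gamma(s)/5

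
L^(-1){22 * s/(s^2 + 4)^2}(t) 11 * t * sin(2 * t)/2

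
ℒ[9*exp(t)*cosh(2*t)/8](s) 9*(s - 1)/(8*((s - 1)^2 - 4))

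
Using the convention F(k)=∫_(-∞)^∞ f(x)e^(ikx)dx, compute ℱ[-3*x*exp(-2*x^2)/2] -3*sqrt(2)*I*sqrt(pi)*k*exp(-k^2/8)/16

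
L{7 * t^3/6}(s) 7/s^4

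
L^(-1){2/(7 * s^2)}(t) 2 * t/7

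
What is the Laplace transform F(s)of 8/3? 8/(3*s)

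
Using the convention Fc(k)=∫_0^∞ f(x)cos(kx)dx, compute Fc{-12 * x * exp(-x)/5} 12 * (k^2 - 1)/(5 * (k^2 + 1)^2)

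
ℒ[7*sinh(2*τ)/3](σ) 14/(3*(σ^2 - 4))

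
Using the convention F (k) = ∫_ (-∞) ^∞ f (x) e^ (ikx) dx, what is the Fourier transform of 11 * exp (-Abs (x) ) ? 22/ (k^2 + 1) 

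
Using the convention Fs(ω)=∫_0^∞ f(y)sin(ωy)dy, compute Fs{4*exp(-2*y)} 4*ω/(ω^2 + 4)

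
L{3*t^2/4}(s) 3/(2*s^3)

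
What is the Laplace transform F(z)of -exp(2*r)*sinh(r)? -1/((z - 2)^2-1)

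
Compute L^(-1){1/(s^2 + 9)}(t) sin(3*t)/3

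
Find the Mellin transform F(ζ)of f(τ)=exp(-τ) gamma(ζ)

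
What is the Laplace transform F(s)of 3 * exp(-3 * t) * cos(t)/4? 3 * (s + 3)/(4 * ((s + 3)^2 + 1))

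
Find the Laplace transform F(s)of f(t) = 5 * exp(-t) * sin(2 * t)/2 5/((s + 1)^2 + 4)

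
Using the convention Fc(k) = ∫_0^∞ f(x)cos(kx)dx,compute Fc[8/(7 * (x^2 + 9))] 4 * pi * exp(-3 * k)/21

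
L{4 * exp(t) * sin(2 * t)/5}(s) 8/(5 * ((s - 1)^2 + 4))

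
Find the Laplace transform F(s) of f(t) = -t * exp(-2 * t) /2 -1/(2 * (s + 2) ^2) 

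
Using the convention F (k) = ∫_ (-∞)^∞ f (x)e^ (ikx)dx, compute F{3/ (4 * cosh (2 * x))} 3 * pi/ (8 * cosh (pi * k/4))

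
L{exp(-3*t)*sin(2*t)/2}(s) 1/((s + 3)^2 + 4)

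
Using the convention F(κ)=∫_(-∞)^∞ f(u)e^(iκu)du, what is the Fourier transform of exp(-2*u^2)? sqrt(2)*sqrt(pi)*exp(-κ^2/8)/2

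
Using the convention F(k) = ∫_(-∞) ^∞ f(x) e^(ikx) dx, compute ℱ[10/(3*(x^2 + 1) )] 10*pi*exp(-Abs(k) ) /3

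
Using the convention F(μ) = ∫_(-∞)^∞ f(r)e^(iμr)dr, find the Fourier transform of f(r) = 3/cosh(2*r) 3*pi/(2*cosh(pi*μ/4))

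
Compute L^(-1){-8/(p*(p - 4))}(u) -4*exp(2*u)*sinh(2*u)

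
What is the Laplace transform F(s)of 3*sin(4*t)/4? 3/(s^2 + 16)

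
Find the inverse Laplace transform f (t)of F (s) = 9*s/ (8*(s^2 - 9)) 9*cosh (3*t)/8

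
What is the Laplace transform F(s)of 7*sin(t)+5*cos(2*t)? 7/(s^2+1)+5*s/(s^2+4)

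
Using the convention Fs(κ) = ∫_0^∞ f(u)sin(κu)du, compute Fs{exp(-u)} κ/(κ^2+1)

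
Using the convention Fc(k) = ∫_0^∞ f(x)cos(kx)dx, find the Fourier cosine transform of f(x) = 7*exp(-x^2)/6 7*sqrt(pi)*exp(-k^2/4)/12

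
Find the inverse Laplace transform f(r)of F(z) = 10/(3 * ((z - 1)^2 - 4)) 5 * exp(r) * sinh(2 * r)/3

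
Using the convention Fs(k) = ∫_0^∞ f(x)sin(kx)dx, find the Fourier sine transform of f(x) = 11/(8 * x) 11 * pi/16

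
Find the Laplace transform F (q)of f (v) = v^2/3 2/ (3*q^3)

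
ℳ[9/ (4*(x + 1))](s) 9*pi*csc (pi*s)/4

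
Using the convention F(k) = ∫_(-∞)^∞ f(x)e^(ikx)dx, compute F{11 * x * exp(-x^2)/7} 11 * I * sqrt(pi) * k * exp(-k^2/4)/14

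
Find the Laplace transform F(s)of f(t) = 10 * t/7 10/(7 * s^2)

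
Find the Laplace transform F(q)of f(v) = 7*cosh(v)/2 7*q/(2*(q^2 - 1))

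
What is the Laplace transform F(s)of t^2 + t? s^(-2) + 2/s^3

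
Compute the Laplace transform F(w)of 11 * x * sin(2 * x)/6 22 * w/(3 * (w^2 + 4)^2)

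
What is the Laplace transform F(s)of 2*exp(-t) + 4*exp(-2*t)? 2/(s + 1) + 4/(s + 2)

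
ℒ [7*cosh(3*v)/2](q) 7*q/(2*(q^2 - 9))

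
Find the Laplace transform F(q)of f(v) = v q^(-2)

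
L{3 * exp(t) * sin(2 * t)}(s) 6/((s - 1)^2+4)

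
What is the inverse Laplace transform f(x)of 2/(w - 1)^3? x^2*exp(x)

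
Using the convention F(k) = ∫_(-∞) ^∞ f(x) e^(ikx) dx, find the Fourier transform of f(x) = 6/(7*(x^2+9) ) 2*pi*exp(-3*Abs(k) ) /7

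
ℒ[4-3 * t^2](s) 4/s - 6/s^3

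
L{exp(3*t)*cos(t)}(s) (s - 3)/((s - 3)^2 + 1)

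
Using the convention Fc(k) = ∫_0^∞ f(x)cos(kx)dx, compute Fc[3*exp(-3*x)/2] 9/(2*(k^2 + 9))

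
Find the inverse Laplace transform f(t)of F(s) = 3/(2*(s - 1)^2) 3*t*exp(t)/2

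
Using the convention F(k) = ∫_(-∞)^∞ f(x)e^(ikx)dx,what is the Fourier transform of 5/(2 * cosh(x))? 5 * pi/(2 * cosh(pi * k/2))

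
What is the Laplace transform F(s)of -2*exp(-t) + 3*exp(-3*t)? 3/(s + 3) - 2/(s + 1)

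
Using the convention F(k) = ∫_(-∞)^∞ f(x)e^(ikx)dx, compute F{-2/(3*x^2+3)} -2*pi*exp(-Abs(k))/3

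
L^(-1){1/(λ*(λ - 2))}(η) exp(η)*sinh(η)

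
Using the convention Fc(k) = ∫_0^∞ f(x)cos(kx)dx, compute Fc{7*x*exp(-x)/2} 7*(1 - k^2)/(2*(k^2 + 1)^2)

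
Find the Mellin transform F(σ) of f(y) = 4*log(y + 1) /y -4*pi*csc(pi*σ) /(σ - 1) 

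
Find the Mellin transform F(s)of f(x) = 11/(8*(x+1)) 11*pi*csc(pi*s)/8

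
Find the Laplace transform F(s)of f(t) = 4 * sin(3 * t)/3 4/(s^2 + 9)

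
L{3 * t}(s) 3/s^2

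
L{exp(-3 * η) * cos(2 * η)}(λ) (λ + 3)/((λ + 3)^2 + 4)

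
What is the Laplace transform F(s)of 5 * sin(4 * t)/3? 20/(3 * (s^2 + 16))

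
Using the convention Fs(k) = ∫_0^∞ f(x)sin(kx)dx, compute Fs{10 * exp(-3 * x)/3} 10 * k/(3 * (k^2+9))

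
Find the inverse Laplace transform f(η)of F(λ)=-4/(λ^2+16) -sin(4*η)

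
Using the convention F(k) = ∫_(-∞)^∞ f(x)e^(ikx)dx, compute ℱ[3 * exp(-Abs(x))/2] 3/(k^2 + 1)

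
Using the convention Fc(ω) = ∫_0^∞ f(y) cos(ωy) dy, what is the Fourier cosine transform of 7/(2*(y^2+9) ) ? 7*pi*exp(-3*ω) /12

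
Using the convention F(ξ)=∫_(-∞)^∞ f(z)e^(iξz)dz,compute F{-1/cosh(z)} -pi/cosh(pi * ξ/2)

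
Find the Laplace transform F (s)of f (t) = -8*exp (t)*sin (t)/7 -8/ (7*(s - 1)^2 + 7)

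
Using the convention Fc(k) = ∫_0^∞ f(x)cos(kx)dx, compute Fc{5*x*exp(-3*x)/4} 5*(9 - k^2)/(4*(k^2 + 9)^2)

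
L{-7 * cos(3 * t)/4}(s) -7 * s/(4 * s^2 + 36)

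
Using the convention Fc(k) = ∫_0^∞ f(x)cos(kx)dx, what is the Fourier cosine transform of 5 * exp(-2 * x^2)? 5 * sqrt(2) * sqrt(pi) * exp(-k^2/8)/4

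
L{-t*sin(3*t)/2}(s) -3*s/(s^2 + 9)^2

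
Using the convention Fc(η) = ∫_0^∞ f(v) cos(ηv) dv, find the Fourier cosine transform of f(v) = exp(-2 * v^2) sqrt(2) * sqrt(pi) * exp(-η^2/8) /4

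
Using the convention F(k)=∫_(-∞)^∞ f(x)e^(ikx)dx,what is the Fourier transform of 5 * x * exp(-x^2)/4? 5 * I * sqrt(pi) * k * exp(-k^2/4)/8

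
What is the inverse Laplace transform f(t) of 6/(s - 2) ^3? 3*t^2*exp(2*t) 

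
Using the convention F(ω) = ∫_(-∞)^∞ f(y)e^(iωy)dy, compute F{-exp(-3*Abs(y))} -6/(ω^2 + 9)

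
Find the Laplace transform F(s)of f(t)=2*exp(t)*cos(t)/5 2*(s - 1)/(5*((s - 1)^2+1))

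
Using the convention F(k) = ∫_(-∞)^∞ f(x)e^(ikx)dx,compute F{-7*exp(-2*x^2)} -7*sqrt(2)*sqrt(pi)*exp(-k^2/8)/2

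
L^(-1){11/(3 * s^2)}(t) 11 * t/3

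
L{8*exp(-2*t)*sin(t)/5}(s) 8/(5*((s + 2)^2 + 1))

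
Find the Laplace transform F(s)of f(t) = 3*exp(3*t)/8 3/(8*(s - 3))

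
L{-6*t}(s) -6/s^2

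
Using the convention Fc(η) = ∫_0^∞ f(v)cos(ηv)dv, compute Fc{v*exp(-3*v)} (9 - η^2)/(η^2+9)^2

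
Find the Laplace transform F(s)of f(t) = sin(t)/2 1/(2*(s^2 + 1))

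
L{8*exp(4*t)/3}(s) 8/(3*(s - 4))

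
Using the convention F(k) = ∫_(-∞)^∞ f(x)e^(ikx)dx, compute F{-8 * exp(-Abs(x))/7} -16/(7 * k^2+7)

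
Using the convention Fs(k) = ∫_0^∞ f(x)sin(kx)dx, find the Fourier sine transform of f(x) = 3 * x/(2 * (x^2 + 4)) 3 * pi * exp(-2 * k)/4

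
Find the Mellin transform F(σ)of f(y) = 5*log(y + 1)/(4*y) -5*pi*csc(pi*σ)/(4*σ - 4)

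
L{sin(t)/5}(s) 1/(5*(s^2 + 1))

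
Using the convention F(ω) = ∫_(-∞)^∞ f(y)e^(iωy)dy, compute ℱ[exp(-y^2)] sqrt(pi)*exp(-ω^2/4)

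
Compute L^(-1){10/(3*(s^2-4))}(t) 5*sinh(2*t)/3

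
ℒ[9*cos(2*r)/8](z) 9*z/(8*(z^2+4))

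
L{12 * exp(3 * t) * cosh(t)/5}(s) 12 * (s - 3)/(5 * ((s - 3)^2 - 1))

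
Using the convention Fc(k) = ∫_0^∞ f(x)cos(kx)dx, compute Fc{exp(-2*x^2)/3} sqrt(2)*sqrt(pi)*exp(-k^2/8)/12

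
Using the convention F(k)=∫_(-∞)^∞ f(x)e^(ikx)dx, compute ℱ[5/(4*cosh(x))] 5*pi/(4*cosh(pi*k/2))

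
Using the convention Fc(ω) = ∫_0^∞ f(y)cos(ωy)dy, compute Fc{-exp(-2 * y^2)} -sqrt(2) * sqrt(pi) * exp(-ω^2/8)/4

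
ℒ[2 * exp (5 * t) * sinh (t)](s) 2/ ( (s - 5)^2 - 1)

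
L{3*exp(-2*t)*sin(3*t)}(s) 9/((s + 2)^2 + 9)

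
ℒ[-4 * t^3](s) -24/s^4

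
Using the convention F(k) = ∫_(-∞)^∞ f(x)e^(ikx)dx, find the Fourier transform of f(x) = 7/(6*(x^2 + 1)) 7*pi*exp(-Abs(k))/6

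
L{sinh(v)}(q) 1/(q^2-1)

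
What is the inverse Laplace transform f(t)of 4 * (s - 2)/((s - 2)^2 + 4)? 4 * exp(2 * t) * cos(2 * t)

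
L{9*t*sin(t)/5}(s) 18*s/(5*(s^2 + 1)^2)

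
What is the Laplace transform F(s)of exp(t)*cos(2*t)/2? (s - 1)/(2*((s - 1)^2 + 4))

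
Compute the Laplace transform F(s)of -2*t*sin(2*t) -8*s/(s^2 + 4)^2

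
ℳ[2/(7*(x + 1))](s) 2*pi*csc(pi*s)/7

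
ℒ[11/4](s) 11/(4*s)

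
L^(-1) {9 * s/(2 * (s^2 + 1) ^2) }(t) 9 * t * sin(t) /4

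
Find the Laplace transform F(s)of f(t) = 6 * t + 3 6/s^2 + 3/s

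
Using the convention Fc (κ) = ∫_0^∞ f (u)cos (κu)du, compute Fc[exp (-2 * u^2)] sqrt (2) * sqrt (pi) * exp (-κ^2/8)/4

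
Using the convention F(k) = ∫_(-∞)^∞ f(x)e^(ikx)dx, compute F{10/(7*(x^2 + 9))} 10*pi*exp(-3*Abs(k))/21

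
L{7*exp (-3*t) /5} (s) 7/ (5*(s + 3) ) 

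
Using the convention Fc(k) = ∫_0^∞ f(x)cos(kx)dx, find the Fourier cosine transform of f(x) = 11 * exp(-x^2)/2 11 * sqrt(pi) * exp(-k^2/4)/4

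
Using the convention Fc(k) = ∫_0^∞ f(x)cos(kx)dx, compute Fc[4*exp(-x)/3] 4/(3*(k^2+1))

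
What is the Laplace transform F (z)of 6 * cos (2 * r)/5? 6 * z/ (5 * (z^2 + 4))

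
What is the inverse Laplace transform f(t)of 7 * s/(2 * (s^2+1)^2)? 7 * t * sin(t)/4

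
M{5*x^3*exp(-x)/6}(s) 5*gamma(s+3)/6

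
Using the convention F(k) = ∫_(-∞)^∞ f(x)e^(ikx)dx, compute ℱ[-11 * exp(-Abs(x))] -22/(k^2 + 1)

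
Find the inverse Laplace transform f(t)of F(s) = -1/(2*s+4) -exp(-2*t)/2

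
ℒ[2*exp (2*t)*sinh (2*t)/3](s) 4/ (3*s*(s - 4))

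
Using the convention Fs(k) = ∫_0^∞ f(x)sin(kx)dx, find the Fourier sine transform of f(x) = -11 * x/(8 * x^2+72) -11 * pi * exp(-3 * k)/16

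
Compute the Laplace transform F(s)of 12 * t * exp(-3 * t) 12/(s+3)^2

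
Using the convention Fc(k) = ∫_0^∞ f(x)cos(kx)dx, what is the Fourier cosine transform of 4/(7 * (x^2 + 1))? 2 * pi * exp(-k)/7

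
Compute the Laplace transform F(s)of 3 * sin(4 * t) 12/(s^2 + 16)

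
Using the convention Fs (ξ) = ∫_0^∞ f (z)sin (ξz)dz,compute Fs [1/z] pi/2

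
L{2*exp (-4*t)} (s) 2/ (s + 4)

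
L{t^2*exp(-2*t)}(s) 2/(s + 2)^3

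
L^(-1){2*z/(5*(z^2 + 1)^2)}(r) r*sin(r)/5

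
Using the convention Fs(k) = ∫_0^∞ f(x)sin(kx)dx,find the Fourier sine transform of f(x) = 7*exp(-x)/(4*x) 7*atan(k)/4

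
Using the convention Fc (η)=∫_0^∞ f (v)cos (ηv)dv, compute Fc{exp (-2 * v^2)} sqrt (2) * sqrt (pi) * exp (-η^2/8)/4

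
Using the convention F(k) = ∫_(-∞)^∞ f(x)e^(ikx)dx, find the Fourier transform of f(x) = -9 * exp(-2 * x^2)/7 -9 * sqrt(2) * sqrt(pi) * exp(-k^2/8)/14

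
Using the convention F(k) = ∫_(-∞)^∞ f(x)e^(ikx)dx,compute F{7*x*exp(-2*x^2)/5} 7*sqrt(2)*I*sqrt(pi)*k*exp(-k^2/8)/40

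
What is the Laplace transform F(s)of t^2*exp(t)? 2/(s - 1)^3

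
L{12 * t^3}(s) 72/s^4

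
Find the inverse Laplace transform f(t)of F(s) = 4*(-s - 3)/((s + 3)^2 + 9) -4*exp(-3*t)*cos(3*t)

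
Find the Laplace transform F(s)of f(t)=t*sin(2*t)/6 2*s/(3*(s^2 + 4)^2)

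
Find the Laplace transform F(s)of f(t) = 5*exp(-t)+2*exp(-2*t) 2/(s+2)+5/(s+1)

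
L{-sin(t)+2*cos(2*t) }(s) 2*s/(s^2+4)-1/(s^2+1) 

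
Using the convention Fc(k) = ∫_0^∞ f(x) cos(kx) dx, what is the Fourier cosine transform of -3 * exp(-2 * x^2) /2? -3 * sqrt(2) * sqrt(pi) * exp(-k^2/8) /8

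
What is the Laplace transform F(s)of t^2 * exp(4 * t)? 2/(s - 4)^3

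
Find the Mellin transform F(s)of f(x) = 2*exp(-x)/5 2*gamma(s)/5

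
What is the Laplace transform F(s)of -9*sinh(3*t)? -27/(s^2-9)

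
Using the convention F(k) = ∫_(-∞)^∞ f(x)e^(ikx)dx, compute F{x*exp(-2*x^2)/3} sqrt(2)*I*sqrt(pi)*k*exp(-k^2/8)/24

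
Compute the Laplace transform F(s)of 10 10/s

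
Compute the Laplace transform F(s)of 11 11/s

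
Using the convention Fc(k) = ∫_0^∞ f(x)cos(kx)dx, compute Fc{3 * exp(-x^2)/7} 3 * sqrt(pi) * exp(-k^2/4)/14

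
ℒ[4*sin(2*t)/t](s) 4*atan(2/s)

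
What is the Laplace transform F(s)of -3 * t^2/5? -6/(5 * s^3)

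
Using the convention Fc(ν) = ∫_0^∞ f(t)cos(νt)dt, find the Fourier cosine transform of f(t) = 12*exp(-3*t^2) 2*sqrt(3)*sqrt(pi)*exp(-ν^2/12)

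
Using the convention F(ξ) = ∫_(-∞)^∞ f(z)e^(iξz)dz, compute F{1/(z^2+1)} pi * exp(-Abs(ξ))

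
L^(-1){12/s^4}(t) 2 * t^3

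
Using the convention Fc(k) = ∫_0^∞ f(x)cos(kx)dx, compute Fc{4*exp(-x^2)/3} 2*sqrt(pi)*exp(-k^2/4)/3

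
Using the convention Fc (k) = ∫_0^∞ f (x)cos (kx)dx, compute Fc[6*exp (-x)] 6/ (k^2 + 1)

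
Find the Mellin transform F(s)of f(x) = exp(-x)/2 gamma(s)/2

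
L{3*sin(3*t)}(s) 9/(s^2 + 9)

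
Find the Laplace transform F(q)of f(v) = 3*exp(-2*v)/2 3/(2*(q + 2))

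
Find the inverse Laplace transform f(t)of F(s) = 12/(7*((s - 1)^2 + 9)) 4*exp(t)*sin(3*t)/7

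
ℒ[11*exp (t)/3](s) 11/ (3*(s - 1))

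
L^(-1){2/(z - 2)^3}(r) r^2*exp(2*r)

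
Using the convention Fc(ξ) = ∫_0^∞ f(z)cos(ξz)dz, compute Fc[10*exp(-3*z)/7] 30/(7*(ξ^2 + 9))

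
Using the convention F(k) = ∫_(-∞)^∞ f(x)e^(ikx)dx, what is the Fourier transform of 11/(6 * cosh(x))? 11 * pi/(6 * cosh(pi * k/2))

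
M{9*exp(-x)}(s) 9*gamma(s)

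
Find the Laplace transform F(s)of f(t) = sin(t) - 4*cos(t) 1/(s^2 + 1) - 4*s/(s^2 + 1)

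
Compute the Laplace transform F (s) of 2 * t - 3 2/s^2 - 3/s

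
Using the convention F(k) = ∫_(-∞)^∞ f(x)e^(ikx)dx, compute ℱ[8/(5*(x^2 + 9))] 8*pi*exp(-3*Abs(k))/15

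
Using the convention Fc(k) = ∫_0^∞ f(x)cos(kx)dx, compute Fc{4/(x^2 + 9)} 2 * pi * exp(-3 * k)/3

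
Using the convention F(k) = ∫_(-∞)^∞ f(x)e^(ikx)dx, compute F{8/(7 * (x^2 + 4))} 4 * pi * exp(-2 * Abs(k))/7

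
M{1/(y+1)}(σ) pi*csc(pi*σ)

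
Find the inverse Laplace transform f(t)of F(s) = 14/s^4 7*t^3/3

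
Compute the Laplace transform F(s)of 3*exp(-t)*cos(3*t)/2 3*(s + 1)/(2*((s + 1)^2 + 9))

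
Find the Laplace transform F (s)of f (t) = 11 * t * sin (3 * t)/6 11 * s/ (s^2+9)^2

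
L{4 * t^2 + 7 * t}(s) 7/s^2 + 8/s^3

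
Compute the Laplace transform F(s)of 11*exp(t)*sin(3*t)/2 33/(2*((s - 1)^2 + 9))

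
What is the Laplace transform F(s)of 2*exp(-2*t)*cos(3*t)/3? 2*(s + 2)/(3*((s + 2)^2 + 9))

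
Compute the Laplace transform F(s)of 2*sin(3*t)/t 2*atan(3/s)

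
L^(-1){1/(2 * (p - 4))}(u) exp(4 * u)/2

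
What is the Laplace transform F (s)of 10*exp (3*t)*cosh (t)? 10*(s - 3)/ ( (s - 3)^2 - 1)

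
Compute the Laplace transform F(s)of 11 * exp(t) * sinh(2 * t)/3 22/(3 * ((s - 1)^2 - 4))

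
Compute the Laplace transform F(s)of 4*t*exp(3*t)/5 4/(5*(s - 3)^2)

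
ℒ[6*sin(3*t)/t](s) 6*atan(3/s)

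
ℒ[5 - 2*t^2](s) 5/s - 4/s^3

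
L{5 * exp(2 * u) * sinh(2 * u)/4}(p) 5/(2 * p * (p - 4))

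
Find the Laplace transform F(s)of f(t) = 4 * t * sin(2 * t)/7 16 * s/(7 * (s^2 + 4)^2)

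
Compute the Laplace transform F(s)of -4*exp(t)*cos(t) 4*(1 - s)/((s - 1)^2 + 1)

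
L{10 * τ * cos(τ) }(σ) 10 * (σ^2 - 1) /(σ^2+1) ^2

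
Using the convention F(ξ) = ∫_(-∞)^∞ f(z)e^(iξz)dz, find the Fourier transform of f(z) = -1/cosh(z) -pi/cosh(pi*ξ/2)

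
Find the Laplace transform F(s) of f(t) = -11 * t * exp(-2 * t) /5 -11/(5 * (s+2) ^2) 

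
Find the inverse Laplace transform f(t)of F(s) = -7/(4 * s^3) -7 * t^2/8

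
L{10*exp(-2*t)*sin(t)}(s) 10/((s + 2)^2 + 1)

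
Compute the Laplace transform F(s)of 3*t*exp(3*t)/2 3/(2*(s - 3)^2)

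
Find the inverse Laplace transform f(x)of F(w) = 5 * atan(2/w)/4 5 * sin(2 * x)/(4 * x)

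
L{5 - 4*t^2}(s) 5/s - 8/s^3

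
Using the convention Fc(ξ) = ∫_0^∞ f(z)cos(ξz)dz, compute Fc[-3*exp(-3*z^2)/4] -sqrt(3)*sqrt(pi)*exp(-ξ^2/12)/8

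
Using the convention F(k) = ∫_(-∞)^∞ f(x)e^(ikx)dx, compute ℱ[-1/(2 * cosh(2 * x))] -pi/(4 * cosh(pi * k/4))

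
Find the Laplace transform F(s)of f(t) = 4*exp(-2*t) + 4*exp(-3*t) 4/(s + 3) + 4/(s + 2)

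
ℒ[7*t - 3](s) 7/s^2 - 3/s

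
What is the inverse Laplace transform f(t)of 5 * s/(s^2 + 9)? 5 * cos(3 * t)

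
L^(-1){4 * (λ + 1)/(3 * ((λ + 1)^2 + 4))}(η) 4 * exp(-η) * cos(2 * η)/3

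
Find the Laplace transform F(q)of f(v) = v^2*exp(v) 2/(q - 1)^3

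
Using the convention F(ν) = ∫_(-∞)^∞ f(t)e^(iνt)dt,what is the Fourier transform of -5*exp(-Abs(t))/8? -5/(4*ν^2+4)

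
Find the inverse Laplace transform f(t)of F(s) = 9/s 9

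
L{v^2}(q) 2/q^3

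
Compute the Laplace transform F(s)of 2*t 2/s^2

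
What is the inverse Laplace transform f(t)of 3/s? 3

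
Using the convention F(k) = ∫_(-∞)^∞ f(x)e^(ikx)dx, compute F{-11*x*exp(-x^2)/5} -11*I*sqrt(pi)*k*exp(-k^2/4)/10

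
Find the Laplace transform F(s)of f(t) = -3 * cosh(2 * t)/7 -3 * s/(7 * s^2-28)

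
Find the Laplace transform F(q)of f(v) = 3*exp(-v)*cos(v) 3*(q + 1)/((q + 1)^2 + 1)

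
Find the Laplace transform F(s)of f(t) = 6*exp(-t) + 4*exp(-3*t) 6/(s + 1) + 4/(s + 3)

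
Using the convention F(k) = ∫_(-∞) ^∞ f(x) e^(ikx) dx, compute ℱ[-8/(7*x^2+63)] -8*pi*exp(-3*Abs(k) ) /21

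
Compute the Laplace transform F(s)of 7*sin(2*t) 14/(s^2 + 4)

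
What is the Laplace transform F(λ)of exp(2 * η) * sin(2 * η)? 2/((λ - 2)^2 + 4)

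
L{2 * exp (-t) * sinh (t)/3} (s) 2/ (3 * s * (s+2))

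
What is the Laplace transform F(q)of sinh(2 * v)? 2/(q^2-4)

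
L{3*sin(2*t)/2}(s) 3/(s^2 + 4)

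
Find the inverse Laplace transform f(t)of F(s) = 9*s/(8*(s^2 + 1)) 9*cos(t)/8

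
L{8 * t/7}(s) 8/(7 * s^2)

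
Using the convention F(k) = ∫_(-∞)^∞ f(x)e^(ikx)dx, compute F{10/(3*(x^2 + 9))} 10*pi*exp(-3*Abs(k))/9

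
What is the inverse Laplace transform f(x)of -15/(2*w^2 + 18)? -5*sin(3*x)/2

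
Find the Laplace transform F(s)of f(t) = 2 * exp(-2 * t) 2/(s+2)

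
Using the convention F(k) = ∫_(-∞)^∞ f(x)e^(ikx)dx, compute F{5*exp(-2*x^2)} 5*sqrt(2)*sqrt(pi)*exp(-k^2/8)/2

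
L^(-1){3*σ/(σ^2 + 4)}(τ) 3*cos(2*τ)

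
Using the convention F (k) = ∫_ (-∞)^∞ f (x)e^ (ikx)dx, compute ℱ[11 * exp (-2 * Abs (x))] 44/ (k^2 + 4)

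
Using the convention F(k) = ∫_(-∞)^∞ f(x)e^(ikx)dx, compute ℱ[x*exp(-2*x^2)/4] sqrt(2)*I*sqrt(pi)*k*exp(-k^2/8)/32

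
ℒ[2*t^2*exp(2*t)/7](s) 4/(7*(s - 2)^3)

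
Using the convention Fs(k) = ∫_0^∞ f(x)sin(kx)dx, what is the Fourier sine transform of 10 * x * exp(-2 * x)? 40 * k/(k^2+4)^2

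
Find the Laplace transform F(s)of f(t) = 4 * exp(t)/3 4/(3 * (s - 1))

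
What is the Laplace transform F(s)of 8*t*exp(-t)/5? 8/(5*(s + 1)^2)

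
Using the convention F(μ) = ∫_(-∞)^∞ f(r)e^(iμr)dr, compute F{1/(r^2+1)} pi * exp(-Abs(μ))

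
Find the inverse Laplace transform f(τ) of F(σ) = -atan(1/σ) -sin(τ) /τ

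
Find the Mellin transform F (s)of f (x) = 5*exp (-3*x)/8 5*gamma (s)/ (8*3^s)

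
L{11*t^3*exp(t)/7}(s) 66/(7*(s - 1)^4)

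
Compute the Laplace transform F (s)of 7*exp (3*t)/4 7/ (4*(s - 3))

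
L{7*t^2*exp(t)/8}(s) 7/(4*(s - 1)^3)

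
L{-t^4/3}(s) -8/s^5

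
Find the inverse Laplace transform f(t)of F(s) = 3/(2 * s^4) t^3/4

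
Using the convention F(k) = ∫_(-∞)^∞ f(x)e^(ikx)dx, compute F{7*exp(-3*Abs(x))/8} 21/(4*(k^2 + 9))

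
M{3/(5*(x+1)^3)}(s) 3*pi*(s - 2)*(s - 1)/(10*sin(pi*s))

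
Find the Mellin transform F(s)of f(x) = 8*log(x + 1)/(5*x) -8*pi*csc(pi*s)/(5*s - 5)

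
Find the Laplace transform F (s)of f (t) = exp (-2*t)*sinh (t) 1/ ( (s + 2)^2 - 1)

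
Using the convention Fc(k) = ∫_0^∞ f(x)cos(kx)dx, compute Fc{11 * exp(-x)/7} 11/(7 * (k^2+1))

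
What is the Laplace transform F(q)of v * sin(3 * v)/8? 3 * q/(4 * (q^2+9)^2)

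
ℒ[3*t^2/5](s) 6/(5*s^3)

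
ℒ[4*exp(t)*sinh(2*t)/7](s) 8/(7*((s - 1)^2 - 4))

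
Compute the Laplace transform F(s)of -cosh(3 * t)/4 -s/(4 * s^2-36)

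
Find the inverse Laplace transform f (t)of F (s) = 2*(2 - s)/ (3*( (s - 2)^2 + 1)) -2*exp (2*t)*cos (t)/3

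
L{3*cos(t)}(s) 3*s/(s^2 + 1)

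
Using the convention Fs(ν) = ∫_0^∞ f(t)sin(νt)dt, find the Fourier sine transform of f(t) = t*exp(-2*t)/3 4*ν/(3*(ν^2 + 4)^2)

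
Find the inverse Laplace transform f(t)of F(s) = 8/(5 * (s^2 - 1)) 8 * sinh(t)/5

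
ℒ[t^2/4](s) 1/(2*s^3)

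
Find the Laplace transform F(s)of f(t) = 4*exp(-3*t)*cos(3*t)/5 4*(s + 3)/(5*((s + 3)^2 + 9))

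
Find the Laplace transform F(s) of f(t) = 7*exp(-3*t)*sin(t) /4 7/(4*((s + 3) ^2 + 1) ) 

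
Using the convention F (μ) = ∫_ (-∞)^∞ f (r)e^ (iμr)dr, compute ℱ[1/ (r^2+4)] pi * exp (-2 * Abs (μ))/2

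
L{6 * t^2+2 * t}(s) 12/s^3+2/s^2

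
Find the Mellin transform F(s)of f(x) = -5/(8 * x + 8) -5 * pi * csc(pi * s)/8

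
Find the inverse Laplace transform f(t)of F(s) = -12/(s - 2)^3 -6*t^2*exp(2*t)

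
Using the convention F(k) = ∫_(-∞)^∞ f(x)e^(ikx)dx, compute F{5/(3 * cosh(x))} 5 * pi/(3 * cosh(pi * k/2))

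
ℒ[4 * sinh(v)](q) 4/(q^2 - 1) 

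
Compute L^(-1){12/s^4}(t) 2*t^3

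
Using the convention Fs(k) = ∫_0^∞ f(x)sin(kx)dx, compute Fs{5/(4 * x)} 5 * pi/8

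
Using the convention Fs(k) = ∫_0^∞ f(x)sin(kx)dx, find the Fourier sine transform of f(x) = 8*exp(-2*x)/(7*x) 8*atan(k/2)/7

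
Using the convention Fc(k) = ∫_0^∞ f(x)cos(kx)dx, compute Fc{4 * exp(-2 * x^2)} sqrt(2) * sqrt(pi) * exp(-k^2/8)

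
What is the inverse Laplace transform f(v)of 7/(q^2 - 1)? 7 * sinh(v)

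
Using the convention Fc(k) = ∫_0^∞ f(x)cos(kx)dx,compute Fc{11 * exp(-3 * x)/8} 33/(8 * (k^2 + 9))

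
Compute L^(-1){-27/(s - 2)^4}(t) -9*t^3*exp(2*t)/2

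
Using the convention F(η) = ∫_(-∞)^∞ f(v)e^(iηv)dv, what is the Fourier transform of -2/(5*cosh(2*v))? -pi/(5*cosh(pi*η/4))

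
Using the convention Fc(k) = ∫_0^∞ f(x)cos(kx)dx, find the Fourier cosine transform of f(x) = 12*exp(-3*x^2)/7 2*sqrt(3)*sqrt(pi)*exp(-k^2/12)/7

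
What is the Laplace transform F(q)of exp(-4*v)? 1/(q + 4)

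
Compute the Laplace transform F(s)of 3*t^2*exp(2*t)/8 3/(4*(s - 2)^3)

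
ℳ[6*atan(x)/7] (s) -3*pi*sec(pi*s/2)/(7*s)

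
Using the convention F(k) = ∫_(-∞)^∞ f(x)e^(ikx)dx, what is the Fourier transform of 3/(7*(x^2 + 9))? pi*exp(-3*Abs(k))/7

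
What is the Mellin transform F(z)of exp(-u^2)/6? gamma(z/2)/12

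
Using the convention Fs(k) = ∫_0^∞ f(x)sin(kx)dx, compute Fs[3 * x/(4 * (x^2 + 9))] 3 * pi * exp(-3 * k)/8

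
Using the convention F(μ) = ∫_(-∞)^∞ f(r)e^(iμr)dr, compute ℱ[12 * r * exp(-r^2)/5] 6 * I * sqrt(pi) * μ * exp(-μ^2/4)/5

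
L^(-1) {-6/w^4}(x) -x^3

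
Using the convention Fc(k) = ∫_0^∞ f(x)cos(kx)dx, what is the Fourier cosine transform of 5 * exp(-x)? 5/(k^2 + 1)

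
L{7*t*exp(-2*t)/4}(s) 7/(4*(s + 2)^2)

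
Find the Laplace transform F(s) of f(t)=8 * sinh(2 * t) 16/(s^2 - 4) 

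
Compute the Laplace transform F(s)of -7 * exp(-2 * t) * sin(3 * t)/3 -7/((s + 2)^2 + 9)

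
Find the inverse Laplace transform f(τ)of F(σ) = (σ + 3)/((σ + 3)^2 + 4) exp(-3*τ)*cos(2*τ)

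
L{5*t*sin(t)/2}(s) 5*s/(s^2 + 1)^2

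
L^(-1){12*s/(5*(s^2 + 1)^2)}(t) 6*t*sin(t)/5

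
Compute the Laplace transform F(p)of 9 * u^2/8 9/(4 * p^3)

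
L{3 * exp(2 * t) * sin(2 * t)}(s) 6/((s - 2)^2+4)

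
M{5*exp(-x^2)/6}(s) 5*gamma(s/2)/12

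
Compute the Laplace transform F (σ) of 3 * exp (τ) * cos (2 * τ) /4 3 * (σ - 1) / (4 * ( (σ - 1) ^2+4) ) 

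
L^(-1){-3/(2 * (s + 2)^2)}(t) -3 * t * exp(-2 * t)/2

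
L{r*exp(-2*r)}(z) (z + 2)^(-2)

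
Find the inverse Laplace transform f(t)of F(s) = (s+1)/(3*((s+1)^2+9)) exp(-t)*cos(3*t)/3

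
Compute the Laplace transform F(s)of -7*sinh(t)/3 -7/(3*s^2 - 3)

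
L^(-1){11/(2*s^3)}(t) 11*t^2/4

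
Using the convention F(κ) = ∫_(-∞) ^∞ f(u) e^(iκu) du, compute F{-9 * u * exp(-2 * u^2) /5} -9 * sqrt(2) * I * sqrt(pi) * κ * exp(-κ^2/8) /40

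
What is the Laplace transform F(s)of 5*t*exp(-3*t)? 5/(s + 3)^2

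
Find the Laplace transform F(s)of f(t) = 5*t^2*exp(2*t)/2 5/(s - 2)^3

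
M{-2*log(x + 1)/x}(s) 2*pi*csc(pi*s)/(s - 1)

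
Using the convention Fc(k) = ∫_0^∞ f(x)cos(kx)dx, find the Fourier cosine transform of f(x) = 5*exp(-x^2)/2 5*sqrt(pi)*exp(-k^2/4)/4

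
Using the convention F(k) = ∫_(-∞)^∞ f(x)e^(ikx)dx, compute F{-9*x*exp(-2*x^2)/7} -9*sqrt(2)*I*sqrt(pi)*k*exp(-k^2/8)/56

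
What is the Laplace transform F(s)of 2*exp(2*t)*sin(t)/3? 2/(3*((s - 2)^2 + 1))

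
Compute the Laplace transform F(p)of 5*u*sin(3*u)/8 15*p/(4*(p^2 + 9)^2)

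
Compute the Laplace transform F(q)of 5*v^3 30/q^4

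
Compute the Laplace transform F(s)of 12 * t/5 12/(5 * s^2)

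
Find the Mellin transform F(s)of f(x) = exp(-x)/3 gamma(s)/3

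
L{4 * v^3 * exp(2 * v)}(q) 24/(q - 2)^4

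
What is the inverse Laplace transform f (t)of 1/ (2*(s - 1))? exp (t)/2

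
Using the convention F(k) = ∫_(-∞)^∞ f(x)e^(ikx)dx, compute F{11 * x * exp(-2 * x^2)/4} 11 * sqrt(2) * I * sqrt(pi) * k * exp(-k^2/8)/32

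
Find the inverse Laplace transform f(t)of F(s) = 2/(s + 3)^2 2 * t * exp(-3 * t)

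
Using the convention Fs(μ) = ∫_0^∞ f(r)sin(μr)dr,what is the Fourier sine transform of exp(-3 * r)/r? atan(μ/3)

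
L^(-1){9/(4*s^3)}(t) 9*t^2/8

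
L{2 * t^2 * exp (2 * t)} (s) 4/ (s - 2)^3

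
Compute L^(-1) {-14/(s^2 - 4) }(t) -7*sinh(2*t) 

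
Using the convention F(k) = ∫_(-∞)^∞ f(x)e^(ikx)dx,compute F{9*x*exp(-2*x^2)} 9*sqrt(2)*I*sqrt(pi)*k*exp(-k^2/8)/8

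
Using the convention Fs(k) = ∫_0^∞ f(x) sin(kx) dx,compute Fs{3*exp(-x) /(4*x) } 3*atan(k) /4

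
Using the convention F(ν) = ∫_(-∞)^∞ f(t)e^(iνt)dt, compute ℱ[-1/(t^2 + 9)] -pi*exp(-3*Abs(ν))/3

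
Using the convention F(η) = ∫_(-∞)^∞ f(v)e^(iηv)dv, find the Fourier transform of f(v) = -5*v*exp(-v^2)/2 -5*I*sqrt(pi)*η*exp(-η^2/4)/4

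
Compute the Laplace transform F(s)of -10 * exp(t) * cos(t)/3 10 * (1 - s)/(3 * ((s - 1)^2 + 1))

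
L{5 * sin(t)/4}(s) 5/(4 * (s^2 + 1))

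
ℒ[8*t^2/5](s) 16/(5*s^3)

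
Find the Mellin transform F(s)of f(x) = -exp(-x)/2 -gamma(s)/2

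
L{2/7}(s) 2/(7*s)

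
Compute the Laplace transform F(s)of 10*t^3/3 20/s^4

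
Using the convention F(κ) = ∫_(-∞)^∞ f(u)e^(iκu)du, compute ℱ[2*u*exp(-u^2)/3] I*sqrt(pi)*κ*exp(-κ^2/4)/3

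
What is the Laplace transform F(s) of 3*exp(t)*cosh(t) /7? 3*(s - 1) /(7*s*(s - 2) ) 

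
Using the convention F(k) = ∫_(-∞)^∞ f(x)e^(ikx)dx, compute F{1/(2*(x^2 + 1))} pi*exp(-Abs(k))/2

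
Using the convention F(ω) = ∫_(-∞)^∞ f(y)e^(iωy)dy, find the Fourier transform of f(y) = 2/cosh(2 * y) pi/cosh(pi * ω/4)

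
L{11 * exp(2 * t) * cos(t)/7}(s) 11 * (s - 2)/(7 * ((s - 2)^2 + 1))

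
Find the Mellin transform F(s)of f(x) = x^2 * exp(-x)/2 gamma(s + 2)/2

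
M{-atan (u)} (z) pi*sec (pi*z/2)/ (2*z)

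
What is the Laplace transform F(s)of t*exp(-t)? (s + 1)^(-2)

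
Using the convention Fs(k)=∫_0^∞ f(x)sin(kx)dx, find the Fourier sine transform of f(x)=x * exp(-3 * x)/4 3 * k/(2 * (k^2+9)^2)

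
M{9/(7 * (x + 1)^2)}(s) -9 * pi * (s - 1)/(7 * sin(pi * s))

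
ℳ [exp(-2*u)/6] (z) gamma(z)/(6*2^z)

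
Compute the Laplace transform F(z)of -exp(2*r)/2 -1/(2*z - 4)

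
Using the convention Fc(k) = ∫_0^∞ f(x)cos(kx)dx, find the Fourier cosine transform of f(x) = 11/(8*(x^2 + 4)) 11*pi*exp(-2*k)/32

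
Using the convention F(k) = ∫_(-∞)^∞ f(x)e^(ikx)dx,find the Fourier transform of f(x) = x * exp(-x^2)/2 I * sqrt(pi) * k * exp(-k^2/4)/4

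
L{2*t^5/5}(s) 48/s^6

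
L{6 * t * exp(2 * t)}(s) 6/(s - 2)^2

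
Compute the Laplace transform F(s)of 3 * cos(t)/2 3 * s/(2 * (s^2 + 1))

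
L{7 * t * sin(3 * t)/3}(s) 14 * s/(s^2 + 9)^2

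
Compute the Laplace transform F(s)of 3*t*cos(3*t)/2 3*(s^2 - 9)/(2*(s^2 + 9)^2)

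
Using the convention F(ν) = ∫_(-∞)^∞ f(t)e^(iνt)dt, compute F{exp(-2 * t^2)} sqrt(2) * sqrt(pi) * exp(-ν^2/8)/2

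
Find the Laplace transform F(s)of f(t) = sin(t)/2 1/(2*(s^2 + 1))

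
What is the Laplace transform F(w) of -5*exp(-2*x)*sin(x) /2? -5/(2*(w + 2) ^2 + 2) 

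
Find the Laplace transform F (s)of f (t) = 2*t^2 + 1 1/s + 4/s^3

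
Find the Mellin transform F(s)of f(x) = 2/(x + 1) 2*pi*csc(pi*s)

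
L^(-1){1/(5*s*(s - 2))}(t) exp(t)*sinh(t)/5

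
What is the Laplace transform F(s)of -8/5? -8/(5*s)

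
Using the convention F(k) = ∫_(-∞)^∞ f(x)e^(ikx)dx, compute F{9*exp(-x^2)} 9*sqrt(pi)*exp(-k^2/4)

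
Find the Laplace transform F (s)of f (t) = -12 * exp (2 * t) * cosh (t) 12 * (2 - s)/ ( (s - 2)^2 - 1)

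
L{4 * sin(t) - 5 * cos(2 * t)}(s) 4/(s^2+1) - 5 * s/(s^2+4)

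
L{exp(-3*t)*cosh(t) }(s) (s + 3) /((s + 3) ^2 - 1) 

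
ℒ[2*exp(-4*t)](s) 2/(s + 4)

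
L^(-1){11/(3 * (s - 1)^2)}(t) 11 * t * exp(t)/3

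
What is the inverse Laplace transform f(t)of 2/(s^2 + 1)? 2 * sin(t)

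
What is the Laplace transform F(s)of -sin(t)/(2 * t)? -atan(1/s)/2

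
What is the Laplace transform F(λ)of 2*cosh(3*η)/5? 2*λ/(5*(λ^2-9))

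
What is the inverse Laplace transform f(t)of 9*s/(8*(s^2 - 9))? 9*cosh(3*t)/8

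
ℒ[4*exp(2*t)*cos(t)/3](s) 4*(s - 2)/(3*((s - 2)^2 + 1))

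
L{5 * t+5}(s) 5/s+5/s^2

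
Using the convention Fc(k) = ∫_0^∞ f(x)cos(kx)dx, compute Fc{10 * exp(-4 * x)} 40/(k^2 + 16)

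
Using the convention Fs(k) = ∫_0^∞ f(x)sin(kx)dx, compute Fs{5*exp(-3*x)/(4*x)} 5*atan(k/3)/4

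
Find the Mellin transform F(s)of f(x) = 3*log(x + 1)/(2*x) -3*pi*csc(pi*s)/(2*s - 2)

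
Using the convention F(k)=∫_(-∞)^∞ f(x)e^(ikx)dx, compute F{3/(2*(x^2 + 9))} pi*exp(-3*Abs(k))/2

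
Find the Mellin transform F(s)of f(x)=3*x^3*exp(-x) 3*gamma(s + 3)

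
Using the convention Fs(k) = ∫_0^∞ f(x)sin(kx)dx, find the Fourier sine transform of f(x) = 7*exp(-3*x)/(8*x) 7*atan(k/3)/8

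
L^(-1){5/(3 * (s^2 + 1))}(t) 5 * sin(t)/3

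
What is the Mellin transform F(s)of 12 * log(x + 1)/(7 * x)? -12 * pi * csc(pi * s)/(7 * s - 7)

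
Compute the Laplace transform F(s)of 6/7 6/(7 * s)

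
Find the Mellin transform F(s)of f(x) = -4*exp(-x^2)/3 -2*gamma(s/2)/3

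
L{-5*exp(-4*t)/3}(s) -5/(3*s + 12)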